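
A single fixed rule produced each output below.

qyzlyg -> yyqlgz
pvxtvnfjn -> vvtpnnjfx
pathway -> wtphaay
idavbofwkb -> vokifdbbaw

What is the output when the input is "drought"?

trohgdu

Rule — sort the characters into reverse alphabetical order, then move the first character to the end.
Starting from "drought": after the first operation, "utrohgd"; after the second, "trohgdu".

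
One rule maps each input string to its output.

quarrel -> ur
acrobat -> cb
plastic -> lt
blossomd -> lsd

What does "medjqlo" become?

eq

The rule is to keep one character in every 3, starting at position 2 (positions 2nd, 5th, 8th, ...).
"medjqlo" → "eq".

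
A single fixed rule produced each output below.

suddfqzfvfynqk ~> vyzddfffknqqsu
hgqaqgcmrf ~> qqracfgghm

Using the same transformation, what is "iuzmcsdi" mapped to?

Rule — sort the characters into alphabetical order, then move the last 3 characters to the front (rotate right by 3).
Starting from "iuzmcsdi": after the first operation, "cdiimsuz"; after the second, "suzcdiim".

suzcdiim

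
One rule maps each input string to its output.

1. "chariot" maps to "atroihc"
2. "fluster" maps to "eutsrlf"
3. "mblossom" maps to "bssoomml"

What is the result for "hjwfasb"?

The rule is to sort the characters into reverse alphabetical order, then move the last character to the front.
"hjwfasb" → "awsjhfb".

awsjhfb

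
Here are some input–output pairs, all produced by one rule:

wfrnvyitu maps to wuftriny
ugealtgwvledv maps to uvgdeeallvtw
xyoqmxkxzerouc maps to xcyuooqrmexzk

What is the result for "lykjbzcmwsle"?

leylksjwbmz

The rule is to take characters alternately from the front and the back (1st, last, 2nd, 2nd-last, ...), then delete the last character.
Applying both steps to "lykjbzcmwsle": "leylksjwbmzc", then "leylksjwbmz".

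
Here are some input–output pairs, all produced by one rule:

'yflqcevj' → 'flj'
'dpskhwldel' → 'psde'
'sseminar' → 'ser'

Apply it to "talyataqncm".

What's happening: swap each adjacent pair of characters (1↔2, 3↔4, ...), then keep one character in every 3, starting at position 1 (positions 1st, 4th, 7th, ...).
So "talyataqncm" becomes "alqn".

alqn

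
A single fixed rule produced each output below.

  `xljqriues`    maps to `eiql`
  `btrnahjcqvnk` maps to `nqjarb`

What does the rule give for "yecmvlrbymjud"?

umblme

Rule — reverse the string, then keep every other character starting from the second (positions 2nd, 4th, 6th, ...).
On "yecmvlrbymjud": the first step gives "dujmybrlvmcey", and the second then gives "umblme".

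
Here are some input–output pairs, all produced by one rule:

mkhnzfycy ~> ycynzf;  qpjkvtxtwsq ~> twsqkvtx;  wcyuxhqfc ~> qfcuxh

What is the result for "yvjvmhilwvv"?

lwvvvmhi

Looking at the pairs, the operation is to delete the first 3 characters, then swap the front and back halves of the string.
Applying both steps to "yvjvmhilwvv": "vmhilwvv", then "lwvvvmhi".
(Check on "wcyuxhqfc": → "uxhqfc" → "qfcuxh" ✓)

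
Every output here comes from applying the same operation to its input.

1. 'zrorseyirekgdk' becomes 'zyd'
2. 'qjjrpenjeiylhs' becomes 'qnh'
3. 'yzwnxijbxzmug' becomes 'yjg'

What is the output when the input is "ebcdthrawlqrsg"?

ers

The transformation: keep one character in every 3, starting at position 1 (positions 1st, 4th, 7th, ...), then keep every other character starting from the first (positions 1st, 3rd, 5th, ...).
Working it through for "ebcdthrawlqrsg": intermediate "edrls", final "ers".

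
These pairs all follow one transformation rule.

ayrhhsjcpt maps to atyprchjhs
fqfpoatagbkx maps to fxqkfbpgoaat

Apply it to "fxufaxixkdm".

fmxdukfxaix

What's happening: take characters alternately from the front and the back (1st, last, 2nd, 2nd-last, ...).
For "fxufaxixkdm" the result is "fmxdukfxaix".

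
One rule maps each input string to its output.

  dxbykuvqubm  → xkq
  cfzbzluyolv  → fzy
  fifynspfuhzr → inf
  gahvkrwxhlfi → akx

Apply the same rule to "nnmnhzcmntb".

The transformation: delete the last 3 characters, then keep one character in every 3, starting at position 2 (positions 2nd, 5th, 8th, ...).
Working it through for "nnmnhzcmntb": intermediate "nnmnhzcm", final "nhm".

nhm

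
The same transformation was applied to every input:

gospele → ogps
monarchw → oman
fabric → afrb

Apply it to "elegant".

The transformation: swap each adjacent pair of characters (1↔2, 3↔4, ...), then keep only the first 4 characters.
Applying both steps to "elegant": "legenat", then "lege".

lege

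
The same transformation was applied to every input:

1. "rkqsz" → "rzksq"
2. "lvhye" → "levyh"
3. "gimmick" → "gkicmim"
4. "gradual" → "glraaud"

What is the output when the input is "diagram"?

Looking at the pairs, the operation is to take characters alternately from the front and the back (1st, last, 2nd, 2nd-last, ...).
So "diagram" becomes "dmiaarg".

dmiaarg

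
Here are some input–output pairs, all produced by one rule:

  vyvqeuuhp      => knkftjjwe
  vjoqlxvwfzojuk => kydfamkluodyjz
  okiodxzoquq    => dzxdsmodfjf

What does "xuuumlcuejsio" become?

What's happening: shift every letter 11 places backward in the alphabet (wrapping around).
On "xuuumlcuejsio" that produces "mjjjbarjtyhxd".

mjjjbarjtyhxd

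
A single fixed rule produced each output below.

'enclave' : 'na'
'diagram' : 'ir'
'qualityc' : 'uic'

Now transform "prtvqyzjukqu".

The pattern: keep one character in every 3, starting at position 2 (positions 2nd, 5th, 8th, ...).
So "prtvqyzjukqu" becomes "rqjq".

rqjq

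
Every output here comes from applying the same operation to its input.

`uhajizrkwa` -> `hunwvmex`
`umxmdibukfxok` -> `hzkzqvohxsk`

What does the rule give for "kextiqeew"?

The pattern: delete the last 2 characters, then shift every letter 13 places forward in the alphabet (wrapping around) — i.e. ROT13.
On "kextiqeew": the first step gives "kextiqe", and the second then gives "xrkgvdr".
(Check on "umxmdibukfxok": → "umxmdibukfx" → "hzkzqvohxsk" ✓)

xrkgvdr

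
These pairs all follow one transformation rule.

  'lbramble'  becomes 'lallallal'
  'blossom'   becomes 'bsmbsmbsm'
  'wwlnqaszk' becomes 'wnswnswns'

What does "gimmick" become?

Each output is the input with this applied: keep one character in every 3, starting at position 1 (positions 1st, 4th, 7th, ...), then write the whole string 3 times in a row.
For "gimmick", step one produces "gmk"; step two turns that into "gmkgmkgmk".

gmkgmkgmk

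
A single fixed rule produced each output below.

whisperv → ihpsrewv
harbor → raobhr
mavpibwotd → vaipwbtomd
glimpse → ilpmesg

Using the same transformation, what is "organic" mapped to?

The pattern: move the first character to the end, then swap each adjacent pair of characters (1↔2, 3↔4, ...).
Applying that to "organic" gives "grnacio".

grnacio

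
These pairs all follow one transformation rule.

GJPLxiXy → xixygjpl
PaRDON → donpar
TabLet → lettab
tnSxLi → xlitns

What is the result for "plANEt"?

netpla

Looking at the pairs, the operation is to swap the front and back halves of the string, then convert every letter to lowercase.
"plANEt" → "NEtplA" → "netpla".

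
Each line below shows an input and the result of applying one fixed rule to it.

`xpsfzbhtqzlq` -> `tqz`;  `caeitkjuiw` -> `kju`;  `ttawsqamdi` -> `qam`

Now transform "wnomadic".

The rule is to move the last 2 characters to the front (rotate right by 2), then keep only the last 3 characters.
On "wnomadic" that produces "mad".
(Check on "ttawsqamdi": → "dittawsqam" → "qam" ✓)

mad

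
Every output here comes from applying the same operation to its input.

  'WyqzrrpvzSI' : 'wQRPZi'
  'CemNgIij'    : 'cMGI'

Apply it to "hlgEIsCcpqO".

Looking at the pairs, the operation is to keep every other character starting from the first (positions 1st, 3rd, 5th, ...), then flip the case of every letter.
For "hlgEIsCcpqO", step one produces "hgICpO"; step two turns that into "HGicPo".

HGicPo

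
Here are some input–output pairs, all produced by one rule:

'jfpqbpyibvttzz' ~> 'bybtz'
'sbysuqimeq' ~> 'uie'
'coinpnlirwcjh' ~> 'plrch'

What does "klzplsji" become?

lj

Looking at the pairs, the operation is to delete the first 3 characters, then keep every other character starting from the second (positions 2nd, 4th, 6th, ...).
On "klzplsji" that produces "lj".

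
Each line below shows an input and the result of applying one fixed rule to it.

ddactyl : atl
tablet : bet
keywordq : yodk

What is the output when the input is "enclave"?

cae

The transformation: move the first character to the end, then keep every other character starting from the second (positions 2nd, 4th, 6th, ...).
On "enclave": the first step gives "nclavee", and the second then gives "cae".
(Check on "keywordq": → "eywordqk" → "yodk" ✓)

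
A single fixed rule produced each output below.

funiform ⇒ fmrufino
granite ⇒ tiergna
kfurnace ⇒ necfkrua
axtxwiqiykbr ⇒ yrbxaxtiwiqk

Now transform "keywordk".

Looking at the pairs, the operation is to swap each adjacent pair of characters (1↔2, 3↔4, ...), then move the last 3 characters to the front (rotate right by 3).
"keywordk" → "okdekwyr".

okdekwyr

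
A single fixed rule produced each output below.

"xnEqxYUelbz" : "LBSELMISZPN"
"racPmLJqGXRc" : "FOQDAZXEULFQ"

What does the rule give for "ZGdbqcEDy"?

NURPEQSRM

The pattern: shift every letter 12 places backward in the alphabet (wrapping around), then convert every letter to uppercase.
Working it through for "ZGdbqcEDy": intermediate "NUrpeqSRm", final "NURPEQSRM".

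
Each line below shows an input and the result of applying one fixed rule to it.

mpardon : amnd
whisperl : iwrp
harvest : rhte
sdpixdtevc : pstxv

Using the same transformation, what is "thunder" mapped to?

utrd

In each case the input is transformed by: keep every other character starting from the first (positions 1st, 3rd, 5th, ...), then swap each adjacent pair of characters (1↔2, 3↔4, ...).
"thunder" → "tudr" → "utrd".
(Check on "mpardon": → "madn" → "amnd" ✓)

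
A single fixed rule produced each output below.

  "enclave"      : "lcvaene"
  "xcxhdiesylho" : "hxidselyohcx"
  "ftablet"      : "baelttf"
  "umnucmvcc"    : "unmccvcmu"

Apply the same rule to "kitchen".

In each case the input is transformed by: swap each adjacent pair of characters (1↔2, 3↔4, ...), then move the first 2 characters to the end (rotate left by 2).
Working it through for "kitchen": intermediate "ikctehn", final "ctehnik".

ctehnik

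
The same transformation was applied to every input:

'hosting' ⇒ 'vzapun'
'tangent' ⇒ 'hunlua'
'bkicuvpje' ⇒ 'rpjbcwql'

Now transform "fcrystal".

jyfzahs

Each output is the input with this applied: shift every letter 7 places forward in the alphabet (wrapping around), then delete the first character.
"fcrystal" → "mjyfzahs" → "jyfzahs".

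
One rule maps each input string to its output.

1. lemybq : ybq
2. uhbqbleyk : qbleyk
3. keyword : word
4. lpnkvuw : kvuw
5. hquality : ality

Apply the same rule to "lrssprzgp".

What's happening: delete the first 3 characters.
On "lrssprzgp" that produces "sprzgp".

sprzgp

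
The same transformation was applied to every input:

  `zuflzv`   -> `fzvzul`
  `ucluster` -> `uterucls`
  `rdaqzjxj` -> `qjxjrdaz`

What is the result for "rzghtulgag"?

The transformation: swap the front and back halves of the string, then swap the first and last characters.
On "rzghtulgag": the first step gives "ulgagrzght", and the second then gives "tlgagrzghu".

tlgagrzghu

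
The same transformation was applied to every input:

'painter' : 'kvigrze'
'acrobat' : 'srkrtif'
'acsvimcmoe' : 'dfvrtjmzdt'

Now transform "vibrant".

The pattern: move the last 3 characters to the front (rotate right by 3), then shift every letter 9 places backward in the alphabet (wrapping around).
"vibrant" → "antvibr" → "rekmzsi".

rekmzsi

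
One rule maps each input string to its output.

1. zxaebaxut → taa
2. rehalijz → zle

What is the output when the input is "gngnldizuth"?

In each case the input is transformed by: reverse the string, then keep one character in every 3, starting at position 1 (positions 1st, 4th, 7th, ...).
Applying both steps to "gngnldizuth": "htuzidlngng", then "hzln".

hzln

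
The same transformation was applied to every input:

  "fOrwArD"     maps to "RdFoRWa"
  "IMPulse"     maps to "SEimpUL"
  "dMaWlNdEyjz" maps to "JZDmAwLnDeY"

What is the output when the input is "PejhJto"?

Rule — flip the case of every letter, then move the last 2 characters to the front (rotate right by 2).
Working it through for "PejhJto": intermediate "pEJHjTO", final "TOpEJHj".

TOpEJHj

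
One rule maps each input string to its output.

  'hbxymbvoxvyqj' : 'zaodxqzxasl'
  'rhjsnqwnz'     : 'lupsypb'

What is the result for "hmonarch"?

The transformation: shift every letter 2 places forward in the alphabet (wrapping around), then delete the first 2 characters.
Starting from "hmonarch": after the first operation, "joqpctej"; after the second, "qpctej".

qpctej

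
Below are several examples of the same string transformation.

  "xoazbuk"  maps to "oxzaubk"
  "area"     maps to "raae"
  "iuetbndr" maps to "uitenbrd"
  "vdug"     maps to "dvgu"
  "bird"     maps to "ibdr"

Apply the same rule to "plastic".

The rule is to swap each adjacent pair of characters (1↔2, 3↔4, ...).
For "plastic" the result is "lpsaitc".

lpsaitc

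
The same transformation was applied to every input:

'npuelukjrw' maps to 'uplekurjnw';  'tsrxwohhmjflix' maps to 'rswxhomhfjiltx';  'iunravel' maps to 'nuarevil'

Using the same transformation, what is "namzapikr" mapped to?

maaziprkn

Each output is the input with this applied: move the first character to the end, then swap each adjacent pair of characters (1↔2, 3↔4, ...).
So "namzapikr" becomes "maaziprkn".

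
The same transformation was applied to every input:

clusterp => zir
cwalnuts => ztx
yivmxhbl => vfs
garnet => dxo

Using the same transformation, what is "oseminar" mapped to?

lpb

Each output is the input with this applied: shift every letter 3 places backward in the alphabet (wrapping around), then keep only the first 3 characters.
Applying both steps to "oseminar": "lpbjfkxo", then "lpb".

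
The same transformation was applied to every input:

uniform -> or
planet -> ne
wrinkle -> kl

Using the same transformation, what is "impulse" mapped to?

ls

Each output is the input with this applied: move the last 3 characters to the front (rotate right by 3), then keep only the first 2 characters.
Working it through for "impulse": intermediate "lseimpu", final "ls".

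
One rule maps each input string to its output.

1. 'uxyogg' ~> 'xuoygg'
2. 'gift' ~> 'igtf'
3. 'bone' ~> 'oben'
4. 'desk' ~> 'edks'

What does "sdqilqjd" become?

Looking at the pairs, the operation is to swap each adjacent pair of characters (1↔2, 3↔4, ...).
Applying that to "sdqilqjd" gives "dsiqqldj".

dsiqqldj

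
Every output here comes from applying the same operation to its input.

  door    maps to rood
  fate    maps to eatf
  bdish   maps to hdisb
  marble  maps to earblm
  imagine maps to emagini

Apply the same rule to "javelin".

Looking at the pairs, the operation is to swap the first and last characters.
On "javelin" that produces "navelij".

navelij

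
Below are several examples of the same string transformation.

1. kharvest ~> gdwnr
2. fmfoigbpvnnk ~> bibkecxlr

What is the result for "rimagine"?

The transformation: shift every letter 4 places backward in the alphabet (wrapping around), then delete the last 3 characters.
For "rimagine" the result is "neiwc".
(Check on "fmfoigbpvnnk": → "bibkecxlrjjg" → "bibkecxlr" ✓)

neiwc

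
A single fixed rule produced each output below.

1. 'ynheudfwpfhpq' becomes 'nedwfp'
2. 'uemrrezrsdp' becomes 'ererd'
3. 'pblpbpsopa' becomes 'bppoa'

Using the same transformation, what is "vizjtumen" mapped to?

ijue

Each output is the input with this applied: keep every other character starting from the second (positions 2nd, 4th, 6th, ...).
Doing the same to "vizjtumen": "ijue".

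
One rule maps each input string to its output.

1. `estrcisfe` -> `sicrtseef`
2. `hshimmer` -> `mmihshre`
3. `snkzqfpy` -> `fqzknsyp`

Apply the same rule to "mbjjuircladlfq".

ldalcriujjbmqf

Looking at the pairs, the operation is to reverse the string, then move the first 2 characters to the end (rotate left by 2).
"mbjjuircladlfq" → "ldalcriujjbmqf".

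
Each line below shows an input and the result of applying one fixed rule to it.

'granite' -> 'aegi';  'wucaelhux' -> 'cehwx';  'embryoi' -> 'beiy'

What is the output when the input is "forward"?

adfr

Looking at the pairs, the operation is to keep every other character starting from the first (positions 1st, 3rd, 5th, ...), then sort the characters into alphabetical order.
Applying that to "forward" gives "adfr".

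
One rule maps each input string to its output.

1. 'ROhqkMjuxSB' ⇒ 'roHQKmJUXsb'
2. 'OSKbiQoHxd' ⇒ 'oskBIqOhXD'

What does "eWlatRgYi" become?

EwLATrGyI

Looking at the pairs, the operation is to flip the case of every letter.
"eWlatRgYi" → "EwLATrGyI".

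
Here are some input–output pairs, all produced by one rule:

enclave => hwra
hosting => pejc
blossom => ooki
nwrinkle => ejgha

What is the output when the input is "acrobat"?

What's happening: shift every letter 4 places backward in the alphabet (wrapping around), then delete the first 3 characters.
Working it through for "acrobat": intermediate "wynkxwp", final "kxwp".

kxwp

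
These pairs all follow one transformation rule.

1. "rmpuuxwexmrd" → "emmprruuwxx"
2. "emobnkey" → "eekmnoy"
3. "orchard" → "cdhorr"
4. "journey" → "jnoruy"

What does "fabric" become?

bcfir

Looking at the pairs, the operation is to sort the characters into alphabetical order, then delete the first character.
Working it through for "fabric": intermediate "abcfir", final "bcfir".
(Check on "rmpuuxwexmrd": → "demmprruuwxx" → "emmprruuwxx" ✓)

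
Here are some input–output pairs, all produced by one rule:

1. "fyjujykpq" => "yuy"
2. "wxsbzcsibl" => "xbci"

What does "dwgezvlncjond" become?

The pattern: delete the last 2 characters, then keep every other character starting from the second (positions 2nd, 4th, 6th, ...).
Working it through for "dwgezvlncjond": intermediate "dwgezvlncjo", final "wevnj".

wevnj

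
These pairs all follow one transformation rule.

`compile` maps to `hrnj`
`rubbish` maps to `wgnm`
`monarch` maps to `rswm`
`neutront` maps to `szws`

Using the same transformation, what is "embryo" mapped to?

What's happening: shift every letter 5 places forward in the alphabet (wrapping around), then keep every other character starting from the first (positions 1st, 3rd, 5th, ...).
Working it through for "embryo": intermediate "jrgwdt", final "jgd".

jgd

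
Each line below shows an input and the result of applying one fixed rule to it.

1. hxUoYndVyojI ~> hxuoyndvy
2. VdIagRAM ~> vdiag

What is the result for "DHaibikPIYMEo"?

Each output is the input with this applied: delete the last 3 characters, then convert every letter to lowercase.
Working it through for "DHaibikPIYMEo": intermediate "DHaibikPIY", final "dhaibikpiy".

dhaibikpiy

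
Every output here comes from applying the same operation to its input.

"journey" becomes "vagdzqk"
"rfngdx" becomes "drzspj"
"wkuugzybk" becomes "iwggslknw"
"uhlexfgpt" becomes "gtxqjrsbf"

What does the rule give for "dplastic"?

pbxmefuo

The rule is to shift every letter 12 places forward in the alphabet (wrapping around).
On "dplastic" that produces "pbxmefuo".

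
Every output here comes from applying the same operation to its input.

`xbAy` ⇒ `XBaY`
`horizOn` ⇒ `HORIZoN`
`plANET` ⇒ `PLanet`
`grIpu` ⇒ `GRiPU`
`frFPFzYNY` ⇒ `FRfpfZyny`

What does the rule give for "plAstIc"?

Each output is the input with this applied: flip the case of every letter.
For "plAstIc" the result is "PLaSTiC".

PLaSTiC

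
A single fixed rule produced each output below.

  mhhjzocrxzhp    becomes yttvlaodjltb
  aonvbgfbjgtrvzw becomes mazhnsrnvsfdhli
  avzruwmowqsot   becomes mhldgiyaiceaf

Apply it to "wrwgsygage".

The transformation: shift every letter 12 places forward in the alphabet (wrapping around).
Applying that to "wrwgsygage" gives "idiseksmsq".

idiseksmsq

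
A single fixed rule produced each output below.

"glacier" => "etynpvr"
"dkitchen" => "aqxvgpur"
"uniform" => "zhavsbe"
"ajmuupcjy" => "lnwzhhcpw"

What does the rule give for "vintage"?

What's happening: shift every letter 13 places forward in the alphabet (wrapping around) — i.e. ROT13, then move the last character to the front.
Applying both steps to "vintage": "ivagntr", then "rivagnt".

rivagnt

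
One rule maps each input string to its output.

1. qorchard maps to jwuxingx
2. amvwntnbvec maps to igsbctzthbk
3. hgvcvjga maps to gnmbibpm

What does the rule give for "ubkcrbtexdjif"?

Each output is the input with this applied: shift every letter 6 places forward in the alphabet (wrapping around), then move the last character to the front.
On "ubkcrbtexdjif": the first step gives "ahqixhzkdjpol", and the second then gives "lahqixhzkdjpo".

lahqixhzkdjpo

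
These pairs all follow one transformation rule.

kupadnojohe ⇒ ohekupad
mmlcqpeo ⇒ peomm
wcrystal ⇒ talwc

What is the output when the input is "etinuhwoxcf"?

xcfetinu

What's happening: move the last 3 characters to the front (rotate right by 3), then delete the last 3 characters.
For "etinuhwoxcf", step one produces "xcfetinuhwo"; step two turns that into "xcfetinu".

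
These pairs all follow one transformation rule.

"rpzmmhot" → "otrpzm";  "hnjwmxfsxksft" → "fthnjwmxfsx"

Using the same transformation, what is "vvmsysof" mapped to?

Each output is the input with this applied: move the last 2 characters to the front (rotate right by 2), then delete the last 2 characters.
Starting from "vvmsysof": after the first operation, "ofvvmsys"; after the second, "ofvvms".

ofvvms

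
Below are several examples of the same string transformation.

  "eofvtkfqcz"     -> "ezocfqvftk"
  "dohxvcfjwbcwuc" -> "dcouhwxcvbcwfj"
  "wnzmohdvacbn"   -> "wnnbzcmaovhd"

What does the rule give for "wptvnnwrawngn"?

The transformation: take characters alternately from the front and the back (1st, last, 2nd, 2nd-last, ...).
"wptvnnwrawngn" → "wnpgtnvwnanrw".

wnpgtnvwnanrw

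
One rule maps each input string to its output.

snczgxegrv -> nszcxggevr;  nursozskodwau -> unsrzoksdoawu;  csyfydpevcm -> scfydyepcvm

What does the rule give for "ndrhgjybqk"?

The rule is to swap each adjacent pair of characters (1↔2, 3↔4, ...).
"ndrhgjybqk" → "dnhrjgbykq".

dnhrjgbykq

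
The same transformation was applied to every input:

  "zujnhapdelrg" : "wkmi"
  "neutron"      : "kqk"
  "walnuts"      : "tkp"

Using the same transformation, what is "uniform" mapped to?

The transformation: keep one character in every 3, starting at position 1 (positions 1st, 4th, 7th, ...), then shift every letter 3 places backward in the alphabet (wrapping around).
For "uniform", step one produces "ufm"; step two turns that into "rcj".
(Check on "neutron": → "ntn" → "kqk" ✓)

rcj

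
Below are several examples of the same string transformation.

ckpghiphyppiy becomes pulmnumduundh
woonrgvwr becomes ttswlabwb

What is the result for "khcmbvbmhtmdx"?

The rule is to move the first character to the end, then shift every letter 5 places forward in the alphabet (wrapping around).
Applying that to "khcmbvbmhtmdx" gives "mhrgagrmyricp".

mhrgagrmyricp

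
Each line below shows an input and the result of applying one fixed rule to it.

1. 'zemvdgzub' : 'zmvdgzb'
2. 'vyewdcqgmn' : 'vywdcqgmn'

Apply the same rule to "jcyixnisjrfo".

jcyxnsjrf

Rule — remove every vowel.
Doing the same to "jcyixnisjrfo": "jcyxnsjrf".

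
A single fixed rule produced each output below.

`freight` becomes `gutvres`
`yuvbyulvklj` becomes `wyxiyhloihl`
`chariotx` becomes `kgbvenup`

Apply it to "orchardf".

The rule is to reverse the string, then shift every letter 13 places forward in the alphabet (wrapping around) — i.e. ROT13.
For "orchardf", step one produces "fdrahcro"; step two turns that into "sqenupeb".

sqenupeb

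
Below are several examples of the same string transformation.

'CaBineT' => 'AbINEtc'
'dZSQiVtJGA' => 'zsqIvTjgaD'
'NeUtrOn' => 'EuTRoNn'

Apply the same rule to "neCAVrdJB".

EcavRDjbN

Rule — flip the case of every letter, then move the first character to the end.
Starting from "neCAVrdJB": after the first operation, "NEcavRDjb"; after the second, "EcavRDjbN".
(Check on "CaBineT": → "cAbINEt" → "AbINEtc" ✓)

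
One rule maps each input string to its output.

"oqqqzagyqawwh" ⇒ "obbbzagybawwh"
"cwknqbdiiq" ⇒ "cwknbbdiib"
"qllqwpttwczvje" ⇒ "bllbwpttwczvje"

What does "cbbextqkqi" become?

cbbextbkbi

Rule — replace every "q" with "b".
"cbbextqkqi" → "cbbextbkbi".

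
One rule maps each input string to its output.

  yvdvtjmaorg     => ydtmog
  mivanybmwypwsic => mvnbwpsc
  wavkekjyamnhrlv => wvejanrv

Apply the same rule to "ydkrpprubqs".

What's happening: keep every other character starting from the first (positions 1st, 3rd, 5th, ...).
For "ydkrpprubqs" the result is "ykprbs".

ykprbs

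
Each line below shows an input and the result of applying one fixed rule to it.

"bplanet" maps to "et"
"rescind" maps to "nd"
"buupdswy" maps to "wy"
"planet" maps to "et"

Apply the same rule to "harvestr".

Rule — keep only the last 2 characters.
For "harvestr" the result is "tr".

tr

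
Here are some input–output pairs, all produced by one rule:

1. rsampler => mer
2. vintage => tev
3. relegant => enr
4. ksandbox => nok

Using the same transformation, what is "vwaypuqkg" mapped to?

What's happening: keep one character in every 3, starting at position 1 (positions 1st, 4th, 7th, ...), then move the first character to the end.
Applying that to "vwaypuqkg" gives "yqv".

yqv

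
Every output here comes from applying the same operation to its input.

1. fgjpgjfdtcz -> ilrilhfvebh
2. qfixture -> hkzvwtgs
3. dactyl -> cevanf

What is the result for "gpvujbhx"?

In each case the input is transformed by: shift every letter 2 places forward in the alphabet (wrapping around), then move the first character to the end.
Working it through for "gpvujbhx": intermediate "irxwldjz", final "rxwldjzi".

rxwldjzi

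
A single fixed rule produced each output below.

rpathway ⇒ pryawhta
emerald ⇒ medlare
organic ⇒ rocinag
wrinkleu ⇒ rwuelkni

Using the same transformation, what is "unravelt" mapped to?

Each output is the input with this applied: reverse the string, then move the last 2 characters to the front (rotate right by 2).
Working it through for "unravelt": intermediate "tlevarnu", final "nutlevar".

nutlevar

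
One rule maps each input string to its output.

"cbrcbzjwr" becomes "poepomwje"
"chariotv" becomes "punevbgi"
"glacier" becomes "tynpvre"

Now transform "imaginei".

vzntvarv

In each case the input is transformed by: shift every letter 13 places forward in the alphabet (wrapping around) — i.e. ROT13.
Doing the same to "imaginei": "vzntvarv".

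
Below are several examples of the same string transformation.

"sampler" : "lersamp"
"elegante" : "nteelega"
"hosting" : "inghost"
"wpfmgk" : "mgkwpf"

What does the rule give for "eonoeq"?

In each case the input is transformed by: move the last 3 characters to the front (rotate right by 3).
Doing the same to "eonoeq": "oeqeon".

oeqeon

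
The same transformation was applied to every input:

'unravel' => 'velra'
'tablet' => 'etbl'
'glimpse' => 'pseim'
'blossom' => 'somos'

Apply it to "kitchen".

hentc

What's happening: delete the first 2 characters, then move the first 2 characters to the end (rotate left by 2).
Applying that to "kitchen" gives "hentc".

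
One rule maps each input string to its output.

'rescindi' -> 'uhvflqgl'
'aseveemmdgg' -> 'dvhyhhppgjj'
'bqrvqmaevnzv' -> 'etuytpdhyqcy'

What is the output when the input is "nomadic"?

qrpdglf

Looking at the pairs, the operation is to shift every letter 3 places forward in the alphabet (wrapping around).
For "nomadic" the result is "qrpdglf".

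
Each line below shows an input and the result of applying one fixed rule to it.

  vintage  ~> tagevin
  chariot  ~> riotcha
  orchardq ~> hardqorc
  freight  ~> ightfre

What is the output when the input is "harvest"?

vesthar

The transformation: move the first 3 characters to the end (rotate left by 3).
On "harvest" that produces "vesthar".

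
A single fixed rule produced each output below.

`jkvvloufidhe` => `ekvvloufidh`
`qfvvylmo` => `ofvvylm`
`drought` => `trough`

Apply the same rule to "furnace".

eurnac

The rule is to delete the first character, then move the last character to the front.
On "furnace": the first step gives "urnace", and the second then gives "eurnac".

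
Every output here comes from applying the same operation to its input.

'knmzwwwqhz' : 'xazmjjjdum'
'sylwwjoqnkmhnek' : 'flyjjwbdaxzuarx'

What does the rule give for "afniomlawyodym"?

Each output is the input with this applied: shift every letter 13 places forward in the alphabet (wrapping around) — i.e. ROT13.
For "afniomlawyodym" the result is "nsavbzynjlbqlz".

nsavbzynjlbqlz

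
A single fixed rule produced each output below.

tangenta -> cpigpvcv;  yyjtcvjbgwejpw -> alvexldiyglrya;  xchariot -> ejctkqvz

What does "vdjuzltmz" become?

The pattern: move the first character to the end, then shift every letter 2 places forward in the alphabet (wrapping around).
Applying both steps to "vdjuzltmz": "djuzltmzv", then "flwbnvobx".

flwbnvobx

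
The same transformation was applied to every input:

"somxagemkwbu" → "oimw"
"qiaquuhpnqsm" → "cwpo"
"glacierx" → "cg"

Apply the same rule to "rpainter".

The pattern: keep one character in every 3, starting at position 3 (positions 3rd, 6th, 9th, ...), then shift every letter 2 places forward in the alphabet (wrapping around).
Doing the same to "rpainter": "cv".

cv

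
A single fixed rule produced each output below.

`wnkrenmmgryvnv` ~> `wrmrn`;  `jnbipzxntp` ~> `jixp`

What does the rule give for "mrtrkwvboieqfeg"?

The pattern: keep one character in every 3, starting at position 1 (positions 1st, 4th, 7th, ...).
For "mrtrkwvboieqfeg" the result is "mrvif".

mrvif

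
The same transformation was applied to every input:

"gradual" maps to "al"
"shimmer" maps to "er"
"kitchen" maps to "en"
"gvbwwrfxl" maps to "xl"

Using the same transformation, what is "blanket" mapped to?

et

The pattern: keep only the last 2 characters.
For "blanket" the result is "et".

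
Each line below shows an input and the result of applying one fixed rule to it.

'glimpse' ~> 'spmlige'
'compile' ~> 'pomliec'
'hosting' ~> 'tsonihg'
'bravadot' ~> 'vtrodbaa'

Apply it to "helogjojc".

The pattern: sort the characters into reverse alphabetical order.
Doing the same to "helogjojc": "ooljjhgec".

ooljjhgec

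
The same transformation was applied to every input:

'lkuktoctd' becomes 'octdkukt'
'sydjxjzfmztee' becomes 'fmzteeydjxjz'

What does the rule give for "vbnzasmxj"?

smxjbnza

The rule is to delete the first character, then swap the front and back halves of the string.
Starting from "vbnzasmxj": after the first operation, "bnzasmxj"; after the second, "smxjbnza".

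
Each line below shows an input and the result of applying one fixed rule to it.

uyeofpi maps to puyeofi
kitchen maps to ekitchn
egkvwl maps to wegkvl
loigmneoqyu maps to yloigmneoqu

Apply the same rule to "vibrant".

nvibrat

Looking at the pairs, the operation is to move the last character to the front, then swap the first and last characters.
Starting from "vibrant": after the first operation, "tvibran"; after the second, "nvibrat".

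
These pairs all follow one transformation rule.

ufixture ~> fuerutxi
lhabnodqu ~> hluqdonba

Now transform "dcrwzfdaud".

Looking at the pairs, the operation is to reverse the string, then move the last 2 characters to the front (rotate right by 2).
"dcrwzfdaud" → "duadfzwrcd" → "cdduadfzwr".
(Check on "ufixture": → "erutxifu" → "fuerutxi" ✓)

cdduadfzwr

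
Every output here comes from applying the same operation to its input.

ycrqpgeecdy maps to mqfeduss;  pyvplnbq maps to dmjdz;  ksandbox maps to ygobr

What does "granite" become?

What's happening: delete the last 3 characters, then shift every letter 12 places backward in the alphabet (wrapping around).
Applying both steps to "granite": "gran", then "ufob".

ufob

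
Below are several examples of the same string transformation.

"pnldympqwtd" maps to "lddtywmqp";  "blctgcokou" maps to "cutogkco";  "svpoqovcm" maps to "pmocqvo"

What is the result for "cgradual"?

rlaadu

Looking at the pairs, the operation is to delete the first 2 characters, then take characters alternately from the front and the back (1st, last, 2nd, 2nd-last, ...).
On "cgradual": the first step gives "radual", and the second then gives "rlaadu".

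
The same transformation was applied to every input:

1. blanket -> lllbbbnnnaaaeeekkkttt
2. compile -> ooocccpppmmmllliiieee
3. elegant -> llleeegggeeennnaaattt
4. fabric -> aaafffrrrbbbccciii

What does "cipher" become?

Each output is the input with this applied: swap each adjacent pair of characters (1↔2, 3↔4, ...), then repeat every character 3 times.
Starting from "cipher": after the first operation, "ichpre"; after the second, "iiiccchhhppprrreee".
(Check on "elegant": → "legenat" → "llleeegggeeennnaaattt" ✓)

iiiccchhhppprrreee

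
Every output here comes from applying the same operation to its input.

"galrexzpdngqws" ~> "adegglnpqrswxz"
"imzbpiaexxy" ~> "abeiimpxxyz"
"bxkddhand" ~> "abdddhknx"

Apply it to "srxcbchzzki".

bcchikrsxzz

The pattern: sort the characters into alphabetical order.
So "srxcbchzzki" becomes "bcchikrsxzz".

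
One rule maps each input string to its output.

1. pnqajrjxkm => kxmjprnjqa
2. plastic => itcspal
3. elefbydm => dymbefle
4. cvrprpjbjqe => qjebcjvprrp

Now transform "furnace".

caenfru

What's happening: move the last 2 characters to the front (rotate right by 2), then take characters alternately from the front and the back (1st, last, 2nd, 2nd-last, ...).
"furnace" → "cefurna" → "caenfru".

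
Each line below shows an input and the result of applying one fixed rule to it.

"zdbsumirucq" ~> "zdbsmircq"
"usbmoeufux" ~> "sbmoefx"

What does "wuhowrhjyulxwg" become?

whowrhjylxwg

Rule — remove every "u".
Applying that to "wuhowrhjyulxwg" gives "whowrhjylxwg".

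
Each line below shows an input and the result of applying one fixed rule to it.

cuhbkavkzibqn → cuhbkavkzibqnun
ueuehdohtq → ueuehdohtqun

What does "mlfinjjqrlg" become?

The transformation: append "un".
For "mlfinjjqrlg" the result is "mlfinjjqrlgun".

mlfinjjqrlgun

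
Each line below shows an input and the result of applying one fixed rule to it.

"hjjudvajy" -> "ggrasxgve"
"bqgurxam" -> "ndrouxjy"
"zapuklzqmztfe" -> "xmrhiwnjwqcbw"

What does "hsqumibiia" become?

pnrjfyffxe

Each output is the input with this applied: move the first character to the end, then shift every letter 3 places backward in the alphabet (wrapping around).
Applying both steps to "hsqumibiia": "squmibiiah", then "pnrjfyffxe".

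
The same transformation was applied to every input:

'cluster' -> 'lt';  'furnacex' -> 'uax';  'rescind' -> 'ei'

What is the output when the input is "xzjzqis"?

zq

The transformation: keep one character in every 3, starting at position 2 (positions 2nd, 5th, 8th, ...).
On "xzjzqis" that produces "zq".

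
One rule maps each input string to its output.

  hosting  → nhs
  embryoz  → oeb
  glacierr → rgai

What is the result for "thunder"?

Rule — move the last 3 characters to the front (rotate right by 3), then keep every other character starting from the second (positions 2nd, 4th, 6th, ...).
Starting from "thunder": after the first operation, "derthun"; after the second, "etu".

etu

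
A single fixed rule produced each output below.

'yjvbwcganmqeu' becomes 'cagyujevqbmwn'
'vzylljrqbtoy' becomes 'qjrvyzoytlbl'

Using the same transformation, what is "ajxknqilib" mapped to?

In each case the input is transformed by: take characters alternately from the front and the back (1st, last, 2nd, 2nd-last, ...), then move the last 3 characters to the front (rotate right by 3).
For "ajxknqilib", step one produces "abjixlkinq"; step two turns that into "inqabjixlk".

inqabjixlk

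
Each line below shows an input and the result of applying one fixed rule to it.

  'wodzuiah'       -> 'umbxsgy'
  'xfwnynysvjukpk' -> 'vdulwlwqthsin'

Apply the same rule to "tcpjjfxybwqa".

The rule is to shift every letter 2 places backward in the alphabet (wrapping around), then delete the last character.
Starting from "tcpjjfxybwqa": after the first operation, "ranhhdvwzuoy"; after the second, "ranhhdvwzuo".

ranhhdvwzuo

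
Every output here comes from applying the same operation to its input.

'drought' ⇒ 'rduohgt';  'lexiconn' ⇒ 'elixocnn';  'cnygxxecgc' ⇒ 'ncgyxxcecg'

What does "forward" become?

The rule is to swap each adjacent pair of characters (1↔2, 3↔4, ...).
"forward" → "ofwrrad".

ofwrrad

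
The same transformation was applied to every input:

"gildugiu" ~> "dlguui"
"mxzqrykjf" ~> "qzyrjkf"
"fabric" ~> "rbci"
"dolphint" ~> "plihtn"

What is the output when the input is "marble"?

The rule is to delete the first 2 characters, then swap each adjacent pair of characters (1↔2, 3↔4, ...).
On "marble": the first step gives "rble", and the second then gives "brel".
(Check on "fabric": → "bric" → "rbci" ✓)

brel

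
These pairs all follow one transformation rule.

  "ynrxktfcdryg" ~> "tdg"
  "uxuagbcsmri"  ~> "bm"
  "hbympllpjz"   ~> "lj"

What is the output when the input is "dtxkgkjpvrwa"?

Looking at the pairs, the operation is to delete the first 3 characters, then keep one character in every 3, starting at position 3 (positions 3rd, 6th, 9th, ...).
On "dtxkgkjpvrwa": the first step gives "kgkjpvrwa", and the second then gives "kva".

kva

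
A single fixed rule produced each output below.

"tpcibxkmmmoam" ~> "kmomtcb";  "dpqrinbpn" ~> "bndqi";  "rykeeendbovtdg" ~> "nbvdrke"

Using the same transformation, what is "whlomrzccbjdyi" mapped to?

zcjywlm

Looking at the pairs, the operation is to keep every other character starting from the first (positions 1st, 3rd, 5th, ...), then move the first 3 characters to the end (rotate left by 3).
Starting from "whlomrzccbjdyi": after the first operation, "wlmzcjy"; after the second, "zcjywlm".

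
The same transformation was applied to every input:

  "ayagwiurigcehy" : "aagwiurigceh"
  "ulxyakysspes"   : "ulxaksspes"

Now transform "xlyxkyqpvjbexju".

xlxkqpvjbexju

Looking at the pairs, the operation is to remove every "y".
Applying that to "xlyxkyqpvjbexju" gives "xlxkqpvjbexju".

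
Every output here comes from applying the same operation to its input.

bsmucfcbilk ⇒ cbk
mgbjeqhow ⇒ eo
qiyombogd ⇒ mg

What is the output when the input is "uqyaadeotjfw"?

aof

Rule — delete the first 2 characters, then keep one character in every 3, starting at position 3 (positions 3rd, 6th, 9th, ...).
Applying both steps to "uqyaadeotjfw": "yaadeotjfw", then "aof".
(Check on "mgbjeqhow": → "bjeqhow" → "eo" ✓)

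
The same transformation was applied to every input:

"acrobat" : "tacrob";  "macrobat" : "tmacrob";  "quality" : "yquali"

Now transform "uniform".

munifo

Looking at the pairs, the operation is to move the last 2 characters to the front (rotate right by 2), then delete the first character.
On "uniform": the first step gives "rmunifo", and the second then gives "munifo".
(Check on "acrobat": → "atacrob" → "tacrob" ✓)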